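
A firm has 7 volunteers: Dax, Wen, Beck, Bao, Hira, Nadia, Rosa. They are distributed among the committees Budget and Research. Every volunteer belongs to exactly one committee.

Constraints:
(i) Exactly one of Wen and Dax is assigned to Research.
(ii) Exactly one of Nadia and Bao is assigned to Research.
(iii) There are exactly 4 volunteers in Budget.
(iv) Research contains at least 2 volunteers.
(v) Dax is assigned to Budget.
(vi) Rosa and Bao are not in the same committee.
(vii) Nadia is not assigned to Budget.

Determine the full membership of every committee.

Budget = {Bao, Beck, Dax, Hira}; Research = {Nadia, Rosa, Wen}

From (v): Dax ∈ Budget.
From (vii): Nadia ∉ Budget.
(i) (exactly one): Wen ∈ Research.
Only one committee left: Nadia ∈ Research.
(ii) (exactly one): Bao ∉ Research.
Only one committee left: Bao ∈ Budget.
(vi): Rosa ∉ Budget.
Only one committee left: Rosa ∈ Research.
(iii): only 4 candidates remain for Budget, so all are in.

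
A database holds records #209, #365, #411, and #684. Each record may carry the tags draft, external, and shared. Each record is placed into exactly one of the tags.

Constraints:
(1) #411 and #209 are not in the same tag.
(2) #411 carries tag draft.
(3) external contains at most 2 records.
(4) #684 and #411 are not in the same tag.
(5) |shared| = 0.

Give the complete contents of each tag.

From (2): #411 ∈ draft.
(1): #209 ∉ draft.
(4): #684 ∉ draft.
(5): shared already has 0, so the rest are out.
Only one tag left: #209 ∈ external.
Only one tag left: #684 ∈ external.
(3): external already has 2, so the rest are out.
Only one tag left: #365 ∈ draft.

draft = {#365, #411}; external = {#209, #684}; shared = {}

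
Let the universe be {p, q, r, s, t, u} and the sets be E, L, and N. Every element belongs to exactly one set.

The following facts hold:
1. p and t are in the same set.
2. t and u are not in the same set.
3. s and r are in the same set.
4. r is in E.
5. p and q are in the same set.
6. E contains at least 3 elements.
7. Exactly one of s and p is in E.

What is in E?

From (4): r ∈ E.
(3): s matches r: s ∈ E.
(7) (exactly one): p ∉ E.
(1): t matches p: t ∉ E.
(5): q matches p: q ∉ E.
(6): only 3 candidates remain for E, so all are in.

E = {r, s, u}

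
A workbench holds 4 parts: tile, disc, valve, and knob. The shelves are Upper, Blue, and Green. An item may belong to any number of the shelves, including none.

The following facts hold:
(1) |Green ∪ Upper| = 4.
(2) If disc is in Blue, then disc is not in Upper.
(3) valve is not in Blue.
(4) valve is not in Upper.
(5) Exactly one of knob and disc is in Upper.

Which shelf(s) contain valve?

valve: Green

From (3): valve ∉ Blue.
From (4): valve ∉ Upper.
Suppose valve ∉ Green: no assignment then satisfies all the clues, so valve ∈ Green.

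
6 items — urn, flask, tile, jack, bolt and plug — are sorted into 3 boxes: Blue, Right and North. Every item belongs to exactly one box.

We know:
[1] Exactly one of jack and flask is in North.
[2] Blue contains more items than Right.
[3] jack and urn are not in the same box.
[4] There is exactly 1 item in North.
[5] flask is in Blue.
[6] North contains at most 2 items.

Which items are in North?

North = {jack}

From (5): flask ∈ Blue.
(1) (exactly one): jack ∈ North.
(3): urn ∉ North.
(4): North already has 1, so the rest are out.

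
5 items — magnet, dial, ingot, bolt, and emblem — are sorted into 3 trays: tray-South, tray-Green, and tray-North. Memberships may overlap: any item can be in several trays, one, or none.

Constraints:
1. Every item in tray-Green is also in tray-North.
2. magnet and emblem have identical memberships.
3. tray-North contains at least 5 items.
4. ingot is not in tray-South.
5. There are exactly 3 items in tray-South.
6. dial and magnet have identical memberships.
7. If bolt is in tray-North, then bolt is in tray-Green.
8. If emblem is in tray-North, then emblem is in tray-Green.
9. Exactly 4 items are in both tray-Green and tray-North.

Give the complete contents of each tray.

tray-South = {dial, emblem, magnet}; tray-Green = {bolt, dial, emblem, magnet}; tray-North = {bolt, dial, emblem, ingot, magnet}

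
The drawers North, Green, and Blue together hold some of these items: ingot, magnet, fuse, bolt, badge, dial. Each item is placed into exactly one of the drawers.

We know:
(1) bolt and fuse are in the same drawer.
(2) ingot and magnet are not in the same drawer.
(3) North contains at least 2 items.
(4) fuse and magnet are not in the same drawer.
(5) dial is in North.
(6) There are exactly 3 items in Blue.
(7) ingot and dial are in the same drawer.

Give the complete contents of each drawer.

North = {dial, ingot}; Green = {magnet}; Blue = {badge, bolt, fuse}

From (5): dial ∈ North.
(7): ingot matches dial: ingot ∈ North.
(2): magnet ∉ North.
Suppose magnet ∉ Green: no assignment then satisfies all the clues, so magnet ∈ Green.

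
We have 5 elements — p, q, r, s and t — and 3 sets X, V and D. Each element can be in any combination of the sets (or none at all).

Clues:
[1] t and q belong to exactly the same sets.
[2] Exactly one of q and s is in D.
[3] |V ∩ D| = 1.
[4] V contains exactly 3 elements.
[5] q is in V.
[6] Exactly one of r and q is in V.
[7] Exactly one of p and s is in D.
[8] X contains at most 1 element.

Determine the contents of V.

V = {q, s, t}

From (5): q ∈ V.
(1): t matches q: t ∈ V.
(6) (exactly one): r ∉ V.
Suppose p ∈ V: no assignment then satisfies all the clues, so p ∉ V.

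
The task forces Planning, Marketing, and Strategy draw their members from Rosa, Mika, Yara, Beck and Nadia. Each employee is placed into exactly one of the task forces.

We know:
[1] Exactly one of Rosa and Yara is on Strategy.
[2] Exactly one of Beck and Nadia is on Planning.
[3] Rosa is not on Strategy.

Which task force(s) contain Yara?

From (3): Rosa ∉ Strategy.
(1) (exactly one): Yara ∈ Strategy.

Yara: Strategy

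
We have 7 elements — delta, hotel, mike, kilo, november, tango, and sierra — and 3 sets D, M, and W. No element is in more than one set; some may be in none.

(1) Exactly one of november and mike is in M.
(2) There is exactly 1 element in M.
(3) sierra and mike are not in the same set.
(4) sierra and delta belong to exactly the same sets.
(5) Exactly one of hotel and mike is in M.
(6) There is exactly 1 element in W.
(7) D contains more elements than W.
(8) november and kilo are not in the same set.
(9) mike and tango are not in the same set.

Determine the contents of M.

M = {mike}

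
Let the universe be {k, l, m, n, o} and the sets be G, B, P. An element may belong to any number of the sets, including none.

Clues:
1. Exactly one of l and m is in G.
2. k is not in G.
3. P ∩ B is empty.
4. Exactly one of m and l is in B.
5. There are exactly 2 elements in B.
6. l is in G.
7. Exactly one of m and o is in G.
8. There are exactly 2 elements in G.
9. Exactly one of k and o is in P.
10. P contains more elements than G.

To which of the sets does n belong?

n: P

From (2): k ∉ G.
From (6): l ∈ G.
(1) (exactly one): m ∉ G.
(7) (exactly one): o ∈ G.
(8): G already has 2, so the rest are out.
Suppose n ∈ B: no assignment then satisfies all the clues, so n ∉ B.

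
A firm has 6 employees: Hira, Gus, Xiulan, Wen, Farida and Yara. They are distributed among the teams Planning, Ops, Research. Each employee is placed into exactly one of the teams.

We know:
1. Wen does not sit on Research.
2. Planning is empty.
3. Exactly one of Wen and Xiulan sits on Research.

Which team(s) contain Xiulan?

Xiulan: Research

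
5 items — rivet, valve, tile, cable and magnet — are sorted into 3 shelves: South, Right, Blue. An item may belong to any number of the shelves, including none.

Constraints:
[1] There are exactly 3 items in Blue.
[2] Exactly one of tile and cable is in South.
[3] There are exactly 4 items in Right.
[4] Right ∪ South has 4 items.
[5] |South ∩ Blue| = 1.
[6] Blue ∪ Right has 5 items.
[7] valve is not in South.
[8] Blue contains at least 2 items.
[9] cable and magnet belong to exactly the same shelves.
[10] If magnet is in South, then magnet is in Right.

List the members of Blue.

Blue = {rivet, tile, valve}

From (7): valve ∉ South.
Suppose rivet ∉ Blue: no assignment then satisfies all the clues, so rivet ∈ Blue.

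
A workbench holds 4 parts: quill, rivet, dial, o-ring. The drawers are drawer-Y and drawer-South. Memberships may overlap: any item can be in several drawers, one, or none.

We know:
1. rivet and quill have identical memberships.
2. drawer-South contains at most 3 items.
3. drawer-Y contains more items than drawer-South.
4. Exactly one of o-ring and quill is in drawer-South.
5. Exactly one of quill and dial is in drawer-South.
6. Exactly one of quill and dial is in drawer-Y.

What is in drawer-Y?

drawer-Y = {o-ring, quill, rivet}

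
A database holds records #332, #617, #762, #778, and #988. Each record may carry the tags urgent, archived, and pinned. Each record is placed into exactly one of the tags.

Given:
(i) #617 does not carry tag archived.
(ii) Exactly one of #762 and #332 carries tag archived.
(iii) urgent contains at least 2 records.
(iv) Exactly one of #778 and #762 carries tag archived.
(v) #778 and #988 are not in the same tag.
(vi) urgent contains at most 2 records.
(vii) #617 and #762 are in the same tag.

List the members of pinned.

pinned = {#988}

From (i): #617 ∉ archived.
(vii): #762 matches #617: #762 ∉ archived.
(ii) (exactly one): #332 ∈ archived.
(iv) (exactly one): #778 ∈ archived.
(v): #988 ∉ archived.
Suppose #617 ∈ pinned: no assignment then satisfies all the clues, so #617 ∉ pinned.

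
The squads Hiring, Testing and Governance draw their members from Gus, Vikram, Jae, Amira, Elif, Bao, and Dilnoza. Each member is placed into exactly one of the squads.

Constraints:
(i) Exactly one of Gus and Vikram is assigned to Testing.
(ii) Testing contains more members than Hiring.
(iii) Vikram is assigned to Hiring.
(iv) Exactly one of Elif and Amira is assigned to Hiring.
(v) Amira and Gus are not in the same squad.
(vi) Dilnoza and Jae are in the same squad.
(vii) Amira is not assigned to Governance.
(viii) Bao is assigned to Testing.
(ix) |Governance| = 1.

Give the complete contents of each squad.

Hiring = {Amira, Vikram}; Testing = {Bao, Dilnoza, Gus, Jae}; Governance = {Elif}

From (iii): Vikram ∈ Hiring.
From (vii): Amira ∉ Governance.
From (viii): Bao ∈ Testing.
(i) (exactly one): Gus ∈ Testing.
(v): Amira ∉ Testing.
Only one squad left: Amira ∈ Hiring.
(iv) (exactly one): Elif ∉ Hiring.
Suppose Jae ∈ Hiring: no assignment then satisfies all the clues, so Jae ∉ Hiring.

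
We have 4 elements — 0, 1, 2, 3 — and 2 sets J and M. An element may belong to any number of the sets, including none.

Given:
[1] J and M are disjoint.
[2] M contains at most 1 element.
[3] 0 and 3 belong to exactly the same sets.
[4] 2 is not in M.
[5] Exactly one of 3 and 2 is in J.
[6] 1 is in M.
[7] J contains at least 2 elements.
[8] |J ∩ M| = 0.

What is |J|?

2

From (4): 2 ∉ M.
From (6): 1 ∈ M.
(1) (disjoint): 1 ∉ J.
(2): M already has 1, so the rest are out.
Suppose 0 ∉ J: no assignment then satisfies all the clues, so 0 ∈ J.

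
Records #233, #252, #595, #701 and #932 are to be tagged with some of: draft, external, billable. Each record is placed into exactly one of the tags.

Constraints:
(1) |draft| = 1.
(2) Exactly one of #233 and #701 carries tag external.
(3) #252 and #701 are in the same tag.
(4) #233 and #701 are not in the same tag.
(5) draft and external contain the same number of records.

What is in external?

external = {#233}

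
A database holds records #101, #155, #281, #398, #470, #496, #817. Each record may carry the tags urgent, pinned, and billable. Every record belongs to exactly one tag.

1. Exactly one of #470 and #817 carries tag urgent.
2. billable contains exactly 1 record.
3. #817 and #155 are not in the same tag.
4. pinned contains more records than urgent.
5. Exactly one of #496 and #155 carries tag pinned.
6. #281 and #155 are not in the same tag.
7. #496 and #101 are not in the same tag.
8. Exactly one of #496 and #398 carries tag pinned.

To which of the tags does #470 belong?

#470: pinned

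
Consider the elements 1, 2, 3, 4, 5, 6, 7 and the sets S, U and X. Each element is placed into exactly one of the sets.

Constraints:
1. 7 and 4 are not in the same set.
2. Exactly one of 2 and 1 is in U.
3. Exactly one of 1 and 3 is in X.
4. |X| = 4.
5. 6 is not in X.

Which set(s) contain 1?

From (5): 6 ∉ X.
Suppose 1 ∈ S: no assignment then satisfies all the clues, so 1 ∉ S.

1: U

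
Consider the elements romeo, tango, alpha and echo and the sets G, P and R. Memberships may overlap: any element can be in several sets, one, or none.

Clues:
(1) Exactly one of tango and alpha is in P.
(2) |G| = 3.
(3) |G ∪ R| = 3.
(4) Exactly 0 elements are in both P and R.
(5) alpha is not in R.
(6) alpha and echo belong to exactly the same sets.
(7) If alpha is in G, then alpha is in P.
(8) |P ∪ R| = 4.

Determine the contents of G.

G = {alpha, echo, tango}

From (5): alpha ∉ R.
(6): echo matches alpha: echo ∉ R.
Suppose romeo ∈ G: no assignment then satisfies all the clues, so romeo ∉ G.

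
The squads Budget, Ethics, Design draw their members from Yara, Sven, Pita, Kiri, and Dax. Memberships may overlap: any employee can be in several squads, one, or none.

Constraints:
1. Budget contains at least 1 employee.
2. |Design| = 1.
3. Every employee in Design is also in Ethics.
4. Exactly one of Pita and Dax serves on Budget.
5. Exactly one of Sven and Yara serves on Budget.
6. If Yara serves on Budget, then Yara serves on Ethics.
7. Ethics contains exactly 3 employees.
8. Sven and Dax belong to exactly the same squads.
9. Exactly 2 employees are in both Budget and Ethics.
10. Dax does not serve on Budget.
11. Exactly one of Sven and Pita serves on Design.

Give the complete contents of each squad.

Budget = {Pita, Yara}; Ethics = {Kiri, Pita, Yara}; Design = {Pita}

From (10): Dax ∉ Budget.
(4) (exactly one): Pita ∈ Budget.
(8): Sven matches Dax: Sven ∉ Budget.
(5) (exactly one): Yara ∈ Budget.
(6): Yara ∈ Ethics.
Suppose Yara ∈ Design: no assignment then satisfies all the clues, so Yara ∉ Design.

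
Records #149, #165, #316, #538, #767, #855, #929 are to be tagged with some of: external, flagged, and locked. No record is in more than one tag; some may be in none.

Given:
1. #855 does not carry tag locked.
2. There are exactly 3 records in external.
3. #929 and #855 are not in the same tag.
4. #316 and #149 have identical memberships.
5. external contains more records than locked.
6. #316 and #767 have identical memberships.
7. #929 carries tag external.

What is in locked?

locked = {}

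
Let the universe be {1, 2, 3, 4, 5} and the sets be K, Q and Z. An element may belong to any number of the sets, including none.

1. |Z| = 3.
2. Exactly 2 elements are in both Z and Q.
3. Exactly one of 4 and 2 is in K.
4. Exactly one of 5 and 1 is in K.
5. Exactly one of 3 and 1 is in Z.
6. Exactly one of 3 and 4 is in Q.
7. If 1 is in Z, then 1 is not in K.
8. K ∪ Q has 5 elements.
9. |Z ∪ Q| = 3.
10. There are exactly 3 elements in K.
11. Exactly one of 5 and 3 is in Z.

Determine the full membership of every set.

K = {2, 3, 5}; Q = {1, 4}; Z = {1, 4, 5}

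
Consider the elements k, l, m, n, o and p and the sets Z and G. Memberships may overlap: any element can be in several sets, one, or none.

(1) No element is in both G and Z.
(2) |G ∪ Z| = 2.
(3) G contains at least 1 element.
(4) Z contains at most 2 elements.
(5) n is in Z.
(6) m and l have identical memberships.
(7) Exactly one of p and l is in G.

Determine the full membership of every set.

Z = {n}; G = {p}

From (5): n ∈ Z.
(1) (disjoint): n ∉ G.
Suppose k ∈ Z: no assignment then satisfies all the clues, so k ∉ Z.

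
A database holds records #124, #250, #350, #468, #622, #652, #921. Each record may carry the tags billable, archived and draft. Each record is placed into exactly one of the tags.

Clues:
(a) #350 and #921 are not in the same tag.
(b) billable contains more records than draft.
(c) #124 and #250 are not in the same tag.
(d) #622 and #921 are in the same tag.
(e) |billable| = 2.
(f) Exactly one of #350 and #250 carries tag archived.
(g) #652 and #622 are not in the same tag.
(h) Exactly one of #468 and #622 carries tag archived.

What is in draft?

draft = {#250}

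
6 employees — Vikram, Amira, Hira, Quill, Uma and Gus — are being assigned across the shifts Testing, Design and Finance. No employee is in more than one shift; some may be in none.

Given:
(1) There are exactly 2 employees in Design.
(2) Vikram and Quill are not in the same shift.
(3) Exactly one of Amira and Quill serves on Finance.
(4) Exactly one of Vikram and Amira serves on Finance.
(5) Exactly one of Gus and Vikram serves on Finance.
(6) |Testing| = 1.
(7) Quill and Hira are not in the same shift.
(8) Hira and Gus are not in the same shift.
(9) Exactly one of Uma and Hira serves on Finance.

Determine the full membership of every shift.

Testing = {Quill}; Design = {Hira, Vikram}; Finance = {Amira, Gus, Uma}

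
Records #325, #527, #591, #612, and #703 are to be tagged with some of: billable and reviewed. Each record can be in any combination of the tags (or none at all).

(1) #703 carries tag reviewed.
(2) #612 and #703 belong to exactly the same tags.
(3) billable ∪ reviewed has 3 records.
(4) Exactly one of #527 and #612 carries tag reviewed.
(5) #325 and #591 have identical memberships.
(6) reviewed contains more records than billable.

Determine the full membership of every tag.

billable = {#527}; reviewed = {#612, #703}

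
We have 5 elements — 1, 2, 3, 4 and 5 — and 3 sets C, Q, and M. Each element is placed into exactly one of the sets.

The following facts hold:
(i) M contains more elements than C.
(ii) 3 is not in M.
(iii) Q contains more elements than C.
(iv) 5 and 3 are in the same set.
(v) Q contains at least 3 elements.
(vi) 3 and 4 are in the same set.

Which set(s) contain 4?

4: Q

From (ii): 3 ∉ M.
(iv): 5 matches 3: 5 ∉ M.
(vi): 4 matches 3: 4 ∉ M.
Suppose 4 ∈ C: no assignment then satisfies all the clues, so 4 ∉ C.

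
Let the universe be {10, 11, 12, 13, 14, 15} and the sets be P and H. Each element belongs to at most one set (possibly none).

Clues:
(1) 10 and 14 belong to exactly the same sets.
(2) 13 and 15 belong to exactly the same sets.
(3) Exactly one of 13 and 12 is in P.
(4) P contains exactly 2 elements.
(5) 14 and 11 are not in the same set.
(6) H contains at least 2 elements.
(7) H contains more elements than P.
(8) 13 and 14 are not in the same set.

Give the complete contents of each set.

P = {13, 15}; H = {10, 12, 14}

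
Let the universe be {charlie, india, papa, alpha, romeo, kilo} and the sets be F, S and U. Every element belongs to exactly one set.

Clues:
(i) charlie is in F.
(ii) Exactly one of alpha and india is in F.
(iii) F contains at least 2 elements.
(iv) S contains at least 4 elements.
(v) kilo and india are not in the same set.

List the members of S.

S = {alpha, kilo, papa, romeo}

From (i): charlie ∈ F.
Suppose india ∈ S: no assignment then satisfies all the clues, so india ∉ S.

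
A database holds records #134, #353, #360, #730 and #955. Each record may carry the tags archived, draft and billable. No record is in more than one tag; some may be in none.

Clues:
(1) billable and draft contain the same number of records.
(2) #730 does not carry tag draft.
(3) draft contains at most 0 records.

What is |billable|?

0

From (2): #730 ∉ draft.
(3): draft already has 0, so the rest are out.
Suppose #134 ∈ billable: no assignment then satisfies all the clues, so #134 ∉ billable.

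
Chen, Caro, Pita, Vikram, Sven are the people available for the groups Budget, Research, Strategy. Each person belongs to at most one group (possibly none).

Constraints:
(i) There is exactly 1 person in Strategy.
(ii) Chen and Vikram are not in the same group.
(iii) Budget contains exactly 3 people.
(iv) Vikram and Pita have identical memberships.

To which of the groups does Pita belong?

Pita: Budget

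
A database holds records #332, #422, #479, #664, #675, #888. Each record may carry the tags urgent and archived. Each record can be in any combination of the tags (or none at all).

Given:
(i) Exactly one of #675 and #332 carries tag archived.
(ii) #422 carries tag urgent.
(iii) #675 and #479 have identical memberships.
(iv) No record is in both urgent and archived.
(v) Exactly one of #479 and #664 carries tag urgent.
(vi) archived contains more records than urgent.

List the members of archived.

From (ii): #422 ∈ urgent.
(iv) (disjoint): #422 ∉ archived.
Suppose #332 ∈ archived: no assignment then satisfies all the clues, so #332 ∉ archived.

archived = {#479, #675, #888}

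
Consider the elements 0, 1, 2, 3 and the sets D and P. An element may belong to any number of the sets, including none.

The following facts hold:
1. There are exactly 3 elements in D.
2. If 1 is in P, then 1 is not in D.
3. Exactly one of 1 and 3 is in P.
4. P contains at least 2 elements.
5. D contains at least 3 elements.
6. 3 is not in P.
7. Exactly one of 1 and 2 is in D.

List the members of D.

From (6): 3 ∉ P.
(3) (exactly one): 1 ∈ P.
(2): 1 ∉ D.
(5): only 3 candidates remain for D, so all are in.

D = {0, 2, 3}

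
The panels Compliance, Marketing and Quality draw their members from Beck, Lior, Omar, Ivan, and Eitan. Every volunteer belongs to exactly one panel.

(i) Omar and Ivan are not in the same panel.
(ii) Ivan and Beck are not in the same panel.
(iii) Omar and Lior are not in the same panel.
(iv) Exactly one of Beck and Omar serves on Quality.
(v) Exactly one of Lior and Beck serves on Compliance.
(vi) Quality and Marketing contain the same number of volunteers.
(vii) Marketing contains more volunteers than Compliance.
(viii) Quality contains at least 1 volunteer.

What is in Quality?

Quality = {Eitan, Omar}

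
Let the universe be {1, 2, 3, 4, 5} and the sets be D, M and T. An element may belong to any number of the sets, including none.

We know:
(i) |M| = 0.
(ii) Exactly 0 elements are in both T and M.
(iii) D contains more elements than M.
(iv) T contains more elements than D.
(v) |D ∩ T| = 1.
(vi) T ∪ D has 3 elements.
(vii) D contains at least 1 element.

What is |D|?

1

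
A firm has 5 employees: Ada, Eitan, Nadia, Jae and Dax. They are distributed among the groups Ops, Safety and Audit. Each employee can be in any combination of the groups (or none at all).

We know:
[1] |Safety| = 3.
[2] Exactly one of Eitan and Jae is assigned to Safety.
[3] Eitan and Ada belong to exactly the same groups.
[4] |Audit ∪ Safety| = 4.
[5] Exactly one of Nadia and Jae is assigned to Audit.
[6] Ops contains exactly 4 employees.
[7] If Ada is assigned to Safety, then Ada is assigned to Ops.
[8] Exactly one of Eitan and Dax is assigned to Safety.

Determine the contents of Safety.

Safety = {Ada, Eitan, Nadia}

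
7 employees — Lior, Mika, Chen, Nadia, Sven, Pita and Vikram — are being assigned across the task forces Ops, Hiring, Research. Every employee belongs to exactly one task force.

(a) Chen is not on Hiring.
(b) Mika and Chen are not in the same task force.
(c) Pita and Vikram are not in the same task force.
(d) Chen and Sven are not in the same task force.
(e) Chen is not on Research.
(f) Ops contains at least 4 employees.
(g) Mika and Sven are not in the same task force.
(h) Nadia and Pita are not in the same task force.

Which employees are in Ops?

Ops = {Chen, Lior, Nadia, Vikram}

From (a): Chen ∉ Hiring.
From (e): Chen ∉ Research.
Only one task force left: Chen ∈ Ops.
(b): Mika ∉ Ops.
(d): Sven ∉ Ops.
Suppose Lior ∉ Ops: no assignment then satisfies all the clues, so Lior ∈ Ops.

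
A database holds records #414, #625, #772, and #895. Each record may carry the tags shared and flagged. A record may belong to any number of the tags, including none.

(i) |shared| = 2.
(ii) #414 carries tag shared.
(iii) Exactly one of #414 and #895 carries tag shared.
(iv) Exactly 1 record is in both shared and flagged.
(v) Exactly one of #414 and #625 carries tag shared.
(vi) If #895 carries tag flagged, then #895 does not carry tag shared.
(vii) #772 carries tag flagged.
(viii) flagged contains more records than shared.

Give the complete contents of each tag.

shared = {#414, #772}; flagged = {#625, #772, #895}

From (ii): #414 ∈ shared.
From (vii): #772 ∈ flagged.
(iii) (exactly one): #895 ∉ shared.
(v) (exactly one): #625 ∉ shared.
(i): only 2 candidates remain for shared, so all are in.
Suppose #414 ∈ flagged: no assignment then satisfies all the clues, so #414 ∉ flagged.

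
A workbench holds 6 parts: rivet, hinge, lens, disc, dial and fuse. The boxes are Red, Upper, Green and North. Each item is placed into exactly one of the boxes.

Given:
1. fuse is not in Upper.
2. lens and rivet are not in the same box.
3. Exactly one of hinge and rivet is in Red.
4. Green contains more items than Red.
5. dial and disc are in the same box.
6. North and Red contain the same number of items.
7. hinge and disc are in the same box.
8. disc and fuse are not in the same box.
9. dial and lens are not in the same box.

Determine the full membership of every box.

Red = {rivet}; Upper = {lens}; Green = {dial, disc, hinge}; North = {fuse}

From (1): fuse ∉ Upper.
Suppose rivet ∉ Red: no assignment then satisfies all the clues, so rivet ∈ Red.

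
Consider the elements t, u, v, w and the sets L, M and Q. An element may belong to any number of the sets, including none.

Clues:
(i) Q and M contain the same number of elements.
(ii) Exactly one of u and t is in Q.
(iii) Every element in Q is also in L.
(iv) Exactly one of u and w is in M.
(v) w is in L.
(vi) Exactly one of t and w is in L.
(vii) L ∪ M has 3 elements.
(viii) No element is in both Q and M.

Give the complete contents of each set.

L = {u, v, w}; M = {w}; Q = {u}

From (v): w ∈ L.
(vi) (exactly one): t ∉ L.
(iii) contrapositive: t ∉ Q.
(ii) (exactly one): u ∈ Q.
(iii) with u ∈ Q: u ∈ L.
(viii) (disjoint): u ∉ M.
(iv) (exactly one): w ∈ M.
(viii) (disjoint): w ∉ Q.
Suppose t ∈ M: no assignment then satisfies all the clues, so t ∉ M.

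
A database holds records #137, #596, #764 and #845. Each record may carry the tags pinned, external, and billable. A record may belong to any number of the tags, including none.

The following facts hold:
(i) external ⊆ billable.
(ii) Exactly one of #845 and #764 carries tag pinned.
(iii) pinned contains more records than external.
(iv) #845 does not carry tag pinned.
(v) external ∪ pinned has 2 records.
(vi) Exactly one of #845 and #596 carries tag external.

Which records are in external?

external = {#596}

From (iv): #845 ∉ pinned.
(ii) (exactly one): #764 ∈ pinned.
Suppose #137 ∈ external: no assignment then satisfies all the clues, so #137 ∉ external.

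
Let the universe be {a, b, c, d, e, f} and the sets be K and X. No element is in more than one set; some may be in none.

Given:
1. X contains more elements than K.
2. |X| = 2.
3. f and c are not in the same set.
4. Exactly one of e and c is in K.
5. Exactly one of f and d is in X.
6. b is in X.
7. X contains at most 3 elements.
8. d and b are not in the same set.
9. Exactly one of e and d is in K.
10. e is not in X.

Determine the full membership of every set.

K = {e}; X = {b, f}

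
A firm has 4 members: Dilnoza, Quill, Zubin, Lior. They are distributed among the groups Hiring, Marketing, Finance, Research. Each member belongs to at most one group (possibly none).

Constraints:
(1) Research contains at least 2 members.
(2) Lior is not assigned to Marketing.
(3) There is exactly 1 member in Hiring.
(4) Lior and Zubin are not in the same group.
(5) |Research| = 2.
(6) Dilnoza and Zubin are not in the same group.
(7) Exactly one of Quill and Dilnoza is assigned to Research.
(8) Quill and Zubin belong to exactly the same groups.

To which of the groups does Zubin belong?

Zubin: Research

From (2): Lior ∉ Marketing.
Suppose Zubin ∈ Hiring: no assignment then satisfies all the clues, so Zubin ∉ Hiring.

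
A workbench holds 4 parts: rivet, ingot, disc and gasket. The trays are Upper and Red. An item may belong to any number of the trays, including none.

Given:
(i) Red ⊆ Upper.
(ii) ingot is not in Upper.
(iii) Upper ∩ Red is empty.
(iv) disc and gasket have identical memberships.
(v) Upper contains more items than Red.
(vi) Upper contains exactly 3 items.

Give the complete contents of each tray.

Upper = {disc, gasket, rivet}; Red = {}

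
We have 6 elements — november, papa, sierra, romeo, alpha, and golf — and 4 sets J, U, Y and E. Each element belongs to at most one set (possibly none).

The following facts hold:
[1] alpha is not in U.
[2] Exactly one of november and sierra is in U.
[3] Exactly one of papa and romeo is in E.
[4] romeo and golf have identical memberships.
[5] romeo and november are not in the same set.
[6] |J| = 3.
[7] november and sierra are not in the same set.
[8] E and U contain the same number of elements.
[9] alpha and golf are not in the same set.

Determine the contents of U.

U = {november}

From (1): alpha ∉ U.
Suppose november ∉ U: no assignment then satisfies all the clues, so november ∈ U.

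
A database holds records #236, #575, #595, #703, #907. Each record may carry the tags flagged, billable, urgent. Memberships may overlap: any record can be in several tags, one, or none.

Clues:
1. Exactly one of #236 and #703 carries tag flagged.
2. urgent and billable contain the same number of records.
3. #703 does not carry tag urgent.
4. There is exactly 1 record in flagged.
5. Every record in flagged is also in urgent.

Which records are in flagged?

flagged = {#236}

From (3): #703 ∉ urgent.
(5) contrapositive: #703 ∉ flagged.
(1) (exactly one): #236 ∈ flagged.
(4): flagged already has 1, so the rest are out.
(5) with #236 ∈ flagged: #236 ∈ urgent.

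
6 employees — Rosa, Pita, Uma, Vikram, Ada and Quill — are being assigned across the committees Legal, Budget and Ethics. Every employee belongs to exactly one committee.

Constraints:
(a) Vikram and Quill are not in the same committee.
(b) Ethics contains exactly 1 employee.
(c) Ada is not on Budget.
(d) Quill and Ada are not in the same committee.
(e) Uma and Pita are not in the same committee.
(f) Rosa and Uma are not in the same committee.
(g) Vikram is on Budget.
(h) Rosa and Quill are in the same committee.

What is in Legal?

Legal = {Pita, Quill, Rosa}

From (c): Ada ∉ Budget.
From (g): Vikram ∈ Budget.
(a): Quill ∉ Budget.
(h): Rosa matches Quill: Rosa ∉ Budget.
Suppose Rosa ∉ Legal: no assignment then satisfies all the clues, so Rosa ∈ Legal.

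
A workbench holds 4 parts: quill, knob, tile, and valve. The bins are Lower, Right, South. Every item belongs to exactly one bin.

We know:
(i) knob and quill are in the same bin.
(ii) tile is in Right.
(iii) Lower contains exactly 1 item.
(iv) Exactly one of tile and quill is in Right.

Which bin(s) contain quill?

quill: South

From (ii): tile ∈ Right.
(iv) (exactly one): quill ∉ Right.
(i): knob matches quill: knob ∉ Right.
Suppose quill ∈ Lower: no assignment then satisfies all the clues, so quill ∉ Lower.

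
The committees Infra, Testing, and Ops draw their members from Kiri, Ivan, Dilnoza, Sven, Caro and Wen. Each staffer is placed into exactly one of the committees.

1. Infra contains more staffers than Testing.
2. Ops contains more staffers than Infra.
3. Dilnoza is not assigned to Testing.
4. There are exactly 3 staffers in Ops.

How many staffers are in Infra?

2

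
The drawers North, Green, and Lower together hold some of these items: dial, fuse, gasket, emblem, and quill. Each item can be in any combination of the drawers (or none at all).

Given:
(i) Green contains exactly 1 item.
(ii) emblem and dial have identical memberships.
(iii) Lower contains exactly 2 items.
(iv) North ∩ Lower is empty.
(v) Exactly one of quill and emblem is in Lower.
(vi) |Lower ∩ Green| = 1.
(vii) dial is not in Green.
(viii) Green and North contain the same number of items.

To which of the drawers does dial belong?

dial: none

From (vii): dial ∉ Green.
(ii): emblem matches dial: emblem ∉ Green.
Suppose dial ∈ North: no assignment then satisfies all the clues, so dial ∉ North.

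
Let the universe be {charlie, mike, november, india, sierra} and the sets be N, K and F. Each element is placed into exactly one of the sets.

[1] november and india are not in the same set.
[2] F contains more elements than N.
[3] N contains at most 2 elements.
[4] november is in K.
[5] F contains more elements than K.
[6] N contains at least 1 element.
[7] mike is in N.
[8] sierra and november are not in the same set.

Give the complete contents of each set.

N = {mike}; K = {november}; F = {charlie, india, sierra}

From (4): november ∈ K.
From (7): mike ∈ N.
(1): india ∉ K.
(8): sierra ∉ K.
Suppose charlie ∈ N: no assignment then satisfies all the clues, so charlie ∉ N.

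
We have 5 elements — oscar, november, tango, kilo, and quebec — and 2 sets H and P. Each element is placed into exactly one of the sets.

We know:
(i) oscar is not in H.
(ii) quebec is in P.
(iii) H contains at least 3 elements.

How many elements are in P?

From (i): oscar ∉ H.
From (ii): quebec ∈ P.
(iii): only 3 candidates remain for H, so all are in.
Only one set left: oscar ∈ P.

2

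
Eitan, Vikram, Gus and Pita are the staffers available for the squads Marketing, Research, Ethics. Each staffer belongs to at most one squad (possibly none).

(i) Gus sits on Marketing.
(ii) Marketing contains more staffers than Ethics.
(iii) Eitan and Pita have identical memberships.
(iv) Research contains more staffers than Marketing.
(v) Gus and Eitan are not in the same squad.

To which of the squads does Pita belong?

From (i): Gus ∈ Marketing.
(v): Eitan ∉ Marketing.
(iii): Pita matches Eitan: Pita ∉ Marketing.
Suppose Pita ∉ Research: no assignment then satisfies all the clues, so Pita ∈ Research.

Pita: Research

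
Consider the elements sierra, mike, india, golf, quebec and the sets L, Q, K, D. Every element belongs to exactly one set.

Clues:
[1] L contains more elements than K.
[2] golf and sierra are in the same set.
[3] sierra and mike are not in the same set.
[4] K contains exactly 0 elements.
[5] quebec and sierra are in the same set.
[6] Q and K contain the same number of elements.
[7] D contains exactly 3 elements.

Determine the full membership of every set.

L = {india, mike}; Q = {}; K = {}; D = {golf, quebec, sierra}

(4): K already has 0, so the rest are out.
Suppose sierra ∈ L: no assignment then satisfies all the clues, so sierra ∉ L.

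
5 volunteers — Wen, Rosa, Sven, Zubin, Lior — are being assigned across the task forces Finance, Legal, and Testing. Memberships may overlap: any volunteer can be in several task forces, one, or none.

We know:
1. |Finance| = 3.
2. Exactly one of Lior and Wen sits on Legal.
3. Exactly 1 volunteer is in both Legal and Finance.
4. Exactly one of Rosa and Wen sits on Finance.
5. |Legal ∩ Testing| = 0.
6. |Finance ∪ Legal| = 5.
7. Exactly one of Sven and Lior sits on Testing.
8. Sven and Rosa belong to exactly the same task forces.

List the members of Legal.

Legal = {Rosa, Sven, Wen}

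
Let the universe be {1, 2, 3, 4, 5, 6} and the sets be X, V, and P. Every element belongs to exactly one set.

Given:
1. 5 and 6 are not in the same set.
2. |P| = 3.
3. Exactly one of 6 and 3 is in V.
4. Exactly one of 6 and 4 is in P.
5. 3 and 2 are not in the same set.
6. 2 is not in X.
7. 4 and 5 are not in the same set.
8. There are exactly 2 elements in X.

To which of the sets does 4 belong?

From (6): 2 ∉ X.
Suppose 4 ∈ X: no assignment then satisfies all the clues, so 4 ∉ X.

4: P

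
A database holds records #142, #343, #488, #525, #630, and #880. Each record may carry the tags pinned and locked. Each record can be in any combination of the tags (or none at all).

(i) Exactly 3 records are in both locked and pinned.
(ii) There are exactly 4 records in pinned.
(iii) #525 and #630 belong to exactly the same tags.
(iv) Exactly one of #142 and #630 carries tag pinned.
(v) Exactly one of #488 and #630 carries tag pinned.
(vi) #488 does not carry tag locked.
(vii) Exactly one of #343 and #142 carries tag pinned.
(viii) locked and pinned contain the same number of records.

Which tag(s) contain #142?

#142: locked

From (vi): #488 ∉ locked.
Suppose #142 ∈ pinned: no assignment then satisfies all the clues, so #142 ∉ pinned.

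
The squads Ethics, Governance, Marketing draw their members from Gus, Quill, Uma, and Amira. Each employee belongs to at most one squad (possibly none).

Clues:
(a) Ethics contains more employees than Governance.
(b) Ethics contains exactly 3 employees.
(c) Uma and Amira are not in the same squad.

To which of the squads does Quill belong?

Quill: Ethics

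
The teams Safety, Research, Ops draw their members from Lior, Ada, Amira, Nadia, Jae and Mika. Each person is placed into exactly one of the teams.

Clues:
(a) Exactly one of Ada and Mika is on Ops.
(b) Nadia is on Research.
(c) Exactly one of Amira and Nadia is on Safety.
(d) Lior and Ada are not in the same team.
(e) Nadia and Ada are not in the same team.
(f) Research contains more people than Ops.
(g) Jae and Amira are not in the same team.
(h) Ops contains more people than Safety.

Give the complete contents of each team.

Safety = {Amira}; Research = {Lior, Mika, Nadia}; Ops = {Ada, Jae}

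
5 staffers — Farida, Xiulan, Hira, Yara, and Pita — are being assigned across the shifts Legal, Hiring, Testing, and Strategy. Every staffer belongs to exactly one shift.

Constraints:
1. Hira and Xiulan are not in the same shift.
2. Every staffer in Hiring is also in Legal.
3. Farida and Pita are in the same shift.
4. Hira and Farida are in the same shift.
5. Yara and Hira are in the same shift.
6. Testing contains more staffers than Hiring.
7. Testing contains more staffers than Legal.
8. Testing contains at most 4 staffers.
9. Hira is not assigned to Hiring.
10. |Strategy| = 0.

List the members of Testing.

Testing = {Farida, Hira, Pita, Yara}

From (9): Hira ∉ Hiring.
(4): Farida matches Hira: Farida ∉ Hiring.
(5): Yara matches Hira: Yara ∉ Hiring.
(10): Strategy already has 0, so the rest are out.
(3): Pita matches Farida: Pita ∉ Hiring.
Suppose Farida ∉ Testing: no assignment then satisfies all the clues, so Farida ∈ Testing.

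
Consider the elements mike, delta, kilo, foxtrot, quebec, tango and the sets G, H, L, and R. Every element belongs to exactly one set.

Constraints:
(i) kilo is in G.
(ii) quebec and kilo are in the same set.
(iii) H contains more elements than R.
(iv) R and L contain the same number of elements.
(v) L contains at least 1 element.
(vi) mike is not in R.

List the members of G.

G = {kilo, quebec}

From (i): kilo ∈ G.
From (vi): mike ∉ R.
(ii): quebec matches kilo: quebec ∈ G.
Suppose mike ∈ G: no assignment then satisfies all the clues, so mike ∉ G.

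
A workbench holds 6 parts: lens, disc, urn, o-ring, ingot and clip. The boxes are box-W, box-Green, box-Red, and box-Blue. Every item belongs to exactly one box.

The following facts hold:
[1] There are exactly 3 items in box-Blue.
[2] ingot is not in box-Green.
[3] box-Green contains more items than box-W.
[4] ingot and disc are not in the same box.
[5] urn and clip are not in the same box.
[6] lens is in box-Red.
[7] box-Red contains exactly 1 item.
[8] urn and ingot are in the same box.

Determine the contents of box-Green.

box-Green = {clip, disc}

From (2): ingot ∉ box-Green.
From (6): lens ∈ box-Red.
(7): box-Red already has 1, so the rest are out.
(8): urn matches ingot: urn ∉ box-Green.
Suppose disc ∉ box-Green: no assignment then satisfies all the clues, so disc ∈ box-Green.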